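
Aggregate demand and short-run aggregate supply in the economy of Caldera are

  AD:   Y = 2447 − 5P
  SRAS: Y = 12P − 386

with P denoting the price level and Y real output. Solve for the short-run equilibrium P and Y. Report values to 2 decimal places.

P = 166.65, Y = 1613.76

Set AD = SRAS: 2447 − 5P = 12P − 386, so 2833 = 17P and P = 166.65.
Substituting into AD, Y = 2447 − 5P = 1613.76.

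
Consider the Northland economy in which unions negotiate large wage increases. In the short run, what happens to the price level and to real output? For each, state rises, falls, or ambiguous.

This is an adverse supply shock: SRAS shifts left.
Moving along the downward-sloping AD curve, P rises and Y falls.

Price level: rises; output: falls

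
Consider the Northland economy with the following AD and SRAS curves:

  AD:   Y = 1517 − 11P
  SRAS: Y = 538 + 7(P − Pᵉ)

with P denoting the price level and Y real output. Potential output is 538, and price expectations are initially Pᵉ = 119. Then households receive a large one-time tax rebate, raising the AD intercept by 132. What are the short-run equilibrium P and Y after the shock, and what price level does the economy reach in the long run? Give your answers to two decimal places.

AD shifts right: new AD is Y = 1649 − 11P. With Pᵉ = 119, SRAS is Y = 7P − 295.
Short run: 1649 − 11P = 7P − 295 gives 1944 = 18P, so P = 108.00 and Y = 1649 − 11P = 461.00.
Y = 461.00 is below potential 538; expectations adjust and SRAS shifts right until Y = 538.
Long run: on the new AD curve, 538 = 1649 − 11P gives P = 101.00.

Short run: P = 108.00, Y = 461.00. Long run: P = 101.00.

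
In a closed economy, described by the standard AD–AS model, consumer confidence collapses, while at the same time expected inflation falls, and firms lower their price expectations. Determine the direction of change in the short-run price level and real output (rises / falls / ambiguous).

Price level: falls; output: ambiguous

The first event is a negative demand shock: AD shifts left, which by itself pushes P down and Y down.
The second is a favourable supply shock: SRAS shifts right, which by itself pushes P down and Y up.
Both shocks push P down, so P falls. The two shocks push Y in opposite directions, so the effect on Y is ambiguous.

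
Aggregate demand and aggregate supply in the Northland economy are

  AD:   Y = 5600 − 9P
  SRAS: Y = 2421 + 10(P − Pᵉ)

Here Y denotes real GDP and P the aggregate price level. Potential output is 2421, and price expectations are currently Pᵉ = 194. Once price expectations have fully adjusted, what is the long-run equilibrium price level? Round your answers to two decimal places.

Long-run P = 353.22

Short run: with Pᵉ = 194, SRAS is Y = 481 + 10P. Setting AD = SRAS gives 5119 = 19P, so P = 269.42 and Y = 5600 − 9P = 3175.21.
Output 3175.21 is above potential 2421, so over time expected prices rise and SRAS shifts left until Y returns to 2421.
Long run: Y = 2421 on the AD curve gives 2421 = 5600 − 9P, so P = 353.22.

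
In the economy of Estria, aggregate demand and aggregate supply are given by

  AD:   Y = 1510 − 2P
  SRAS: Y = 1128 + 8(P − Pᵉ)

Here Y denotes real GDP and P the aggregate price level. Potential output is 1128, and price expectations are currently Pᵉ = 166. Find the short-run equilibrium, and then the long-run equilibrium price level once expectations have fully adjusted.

Short run: with Pᵉ = 166, SRAS is Y = 8P − 200. Setting AD = SRAS gives 1710 = 10P, so P = 171 and Y = 1510 − 2·171 = 1168.
Output 1168 is above potential 1128, so over time expected prices rise and SRAS shifts left until Y returns to 1128.
Long run: Y = 1128 on the AD curve gives 1128 = 1510 − 2P, so P = 191.

Short run: P = 171, Y = 1168. Long run: P = 191.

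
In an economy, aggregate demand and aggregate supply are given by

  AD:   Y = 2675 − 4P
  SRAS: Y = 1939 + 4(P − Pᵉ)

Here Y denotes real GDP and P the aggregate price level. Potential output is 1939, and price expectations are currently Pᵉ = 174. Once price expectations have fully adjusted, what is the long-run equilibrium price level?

Long-run P = 184

Short run: with Pᵉ = 174, SRAS is Y = 1243 + 4P. Setting AD = SRAS gives 1432 = 8P, so P = 179 and Y = 2675 − 4·179 = 1959.
Output 1959 is above potential 1939, so over time expected prices rise and SRAS shifts left until Y returns to 1939.
Long run: Y = 1939 on the AD curve gives 1939 = 2675 − 4P, so P = 184.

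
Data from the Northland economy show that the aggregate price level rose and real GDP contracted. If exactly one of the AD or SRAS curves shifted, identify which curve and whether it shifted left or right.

SRAS shifted left

P rose and Y fell. An AD shift moves P and Y in the same direction; an SRAS shift moves them in opposite directions.
Here P and Y moved in opposite directions, so the SRAS curve shifted.
Since Y fell, SRAS shifted left.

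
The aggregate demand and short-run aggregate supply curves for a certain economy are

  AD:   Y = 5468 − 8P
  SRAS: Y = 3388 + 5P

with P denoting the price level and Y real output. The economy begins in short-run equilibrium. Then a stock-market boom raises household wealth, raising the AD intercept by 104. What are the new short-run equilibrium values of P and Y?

P = 168, Y = 4228

This is a positive demand shock: AD shifts right.
New AD: Y = 5572 − 8P.
Set AD = SRAS: 5572 − 8P = 3388 + 5P, so 2184 = 13P and P = 168.
Y = 5572 − 8·168 = 4228.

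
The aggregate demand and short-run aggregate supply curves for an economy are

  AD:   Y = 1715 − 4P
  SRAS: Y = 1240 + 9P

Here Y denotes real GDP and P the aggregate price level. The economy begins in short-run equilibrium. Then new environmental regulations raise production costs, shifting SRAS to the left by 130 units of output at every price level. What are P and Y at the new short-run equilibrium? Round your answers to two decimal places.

This is a negative supply shock: SRAS shifts left.
New SRAS: Y = 1110 + 9P.
Set AD = SRAS: 1715 − 4P = 1110 + 9P, so 605 = 13P and P = 46.54.
Substituting into AD, Y = 1528.85.

P = 46.54, Y = 1528.85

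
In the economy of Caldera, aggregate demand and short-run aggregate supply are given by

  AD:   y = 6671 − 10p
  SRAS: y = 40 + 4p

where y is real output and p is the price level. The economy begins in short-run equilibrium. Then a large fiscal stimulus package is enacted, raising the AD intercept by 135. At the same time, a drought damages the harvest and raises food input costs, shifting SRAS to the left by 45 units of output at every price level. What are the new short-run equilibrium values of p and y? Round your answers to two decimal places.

p = 486.50, y = 1941.00

After both shocks: AD is y = 6806 − 10p and SRAS is y = 4p − 5.
Setting them equal: 6811 = 14p, so p = 486.50.
Substituting into AD, y = 1941.00.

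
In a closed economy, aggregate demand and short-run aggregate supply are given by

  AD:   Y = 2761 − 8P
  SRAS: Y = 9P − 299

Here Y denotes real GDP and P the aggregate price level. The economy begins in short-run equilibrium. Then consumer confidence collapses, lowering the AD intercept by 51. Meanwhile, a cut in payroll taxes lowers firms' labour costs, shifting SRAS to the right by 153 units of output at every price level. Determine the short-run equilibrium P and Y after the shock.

P = 168, Y = 1366

After both shocks: AD is Y = 2710 − 8P and SRAS is Y = 9P − 146.
Setting them equal: 2856 = 17P, so P = 168.
Y = 2710 − 8·168 = 1366.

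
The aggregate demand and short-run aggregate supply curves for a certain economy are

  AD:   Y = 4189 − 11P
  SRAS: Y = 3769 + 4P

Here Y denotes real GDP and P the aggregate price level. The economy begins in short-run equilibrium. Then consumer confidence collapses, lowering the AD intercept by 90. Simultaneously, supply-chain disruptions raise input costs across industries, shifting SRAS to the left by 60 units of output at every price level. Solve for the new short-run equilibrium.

P = 26, Y = 3813

After both shocks: AD is Y = 4099 − 11P and SRAS is Y = 3709 + 4P.
Setting them equal: 390 = 15P, so P = 26.
Y = 4099 − 11·26 = 3813.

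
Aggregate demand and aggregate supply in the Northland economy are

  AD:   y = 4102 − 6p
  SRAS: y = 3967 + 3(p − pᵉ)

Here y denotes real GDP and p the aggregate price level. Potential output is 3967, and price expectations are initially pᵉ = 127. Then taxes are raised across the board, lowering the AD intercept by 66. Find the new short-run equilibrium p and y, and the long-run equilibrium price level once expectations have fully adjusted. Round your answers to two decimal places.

AD shifts left: new AD is y = 4036 − 6p. With pᵉ = 127, SRAS is y = 3586 + 3p.
Short run: 4036 − 6p = 3586 + 3p gives 450 = 9p, so p = 50.00 and y = 4036 − 6p = 3736.00.
y = 3736.00 is below potential 3967; expectations adjust and SRAS shifts right until y = 3967.
Long run: on the new AD curve, 3967 = 4036 − 6p gives p = 11.50.

Short run: p = 50.00, y = 3736.00. Long run: p = 11.50.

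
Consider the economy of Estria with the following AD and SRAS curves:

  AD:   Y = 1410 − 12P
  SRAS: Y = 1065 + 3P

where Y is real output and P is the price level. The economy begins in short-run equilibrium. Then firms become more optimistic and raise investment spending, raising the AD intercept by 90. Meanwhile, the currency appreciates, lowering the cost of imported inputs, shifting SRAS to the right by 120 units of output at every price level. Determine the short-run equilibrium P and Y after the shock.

After both shocks: AD is Y = 1500 − 12P and SRAS is Y = 1185 + 3P.
Setting them equal: 315 = 15P, so P = 21.
Y = 1500 − 12·21 = 1248.

P = 21, Y = 1248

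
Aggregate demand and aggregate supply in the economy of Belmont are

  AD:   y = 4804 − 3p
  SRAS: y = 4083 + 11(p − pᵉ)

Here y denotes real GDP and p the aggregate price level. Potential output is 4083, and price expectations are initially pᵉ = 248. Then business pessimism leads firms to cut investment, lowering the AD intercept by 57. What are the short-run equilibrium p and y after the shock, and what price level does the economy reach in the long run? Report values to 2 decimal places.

Short run: p = 242.29, y = 4020.14. Long run: p = 221.33.

AD shifts left: new AD is y = 4747 − 3p. With pᵉ = 248, SRAS is y = 1355 + 11p.
Short run: 4747 − 3p = 1355 + 11p gives 3392 = 14p, so p = 242.29 and y = 4747 − 3p = 4020.14.
y = 4020.14 is below potential 4083; expectations adjust and SRAS shifts right until y = 4083.
Long run: on the new AD curve, 4083 = 4747 − 3p gives p = 221.33.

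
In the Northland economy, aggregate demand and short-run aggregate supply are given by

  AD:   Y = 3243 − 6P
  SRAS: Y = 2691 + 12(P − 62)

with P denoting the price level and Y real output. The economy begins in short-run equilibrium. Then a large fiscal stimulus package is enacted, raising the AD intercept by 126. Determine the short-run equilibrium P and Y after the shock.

P = 79, Y = 2895

This is a positive demand shock: AD shifts right.
New AD: Y = 3369 − 6P.
SRAS can be written Y = 1947 + 12P.
Set AD = SRAS: 3369 − 6P = 1947 + 12P, so 1422 = 18P and P = 79.
Y = 3369 − 6·79 = 2895.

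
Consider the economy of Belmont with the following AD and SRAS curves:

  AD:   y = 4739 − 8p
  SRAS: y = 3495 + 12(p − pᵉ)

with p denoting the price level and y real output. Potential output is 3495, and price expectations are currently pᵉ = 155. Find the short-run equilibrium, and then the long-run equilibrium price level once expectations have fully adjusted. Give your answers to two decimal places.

Short run: with pᵉ = 155, SRAS is y = 1635 + 12p. Setting AD = SRAS gives 3104 = 20p, so p = 155.20 and y = 4739 − 8p = 3497.40.
Output 3497.40 is above potential 3495, so over time expected prices rise and SRAS shifts left until y returns to 3495.
Long run: y = 3495 on the AD curve gives 3495 = 4739 − 8p, so p = 155.50.

Short run: p = 155.20, y = 3497.40. Long run: p = 155.50.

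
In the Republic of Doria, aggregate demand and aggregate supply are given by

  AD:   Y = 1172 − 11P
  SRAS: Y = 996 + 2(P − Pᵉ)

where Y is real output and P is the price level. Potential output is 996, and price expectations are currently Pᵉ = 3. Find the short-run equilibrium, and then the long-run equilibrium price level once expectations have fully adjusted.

Short run: with Pᵉ = 3, SRAS is Y = 990 + 2P. Setting AD = SRAS gives 182 = 13P, so P = 14 and Y = 1172 − 11·14 = 1018.
Output 1018 is above potential 996, so over time expected prices rise and SRAS shifts left until Y returns to 996.
Long run: Y = 996 on the AD curve gives 996 = 1172 − 11P, so P = 16.

Short run: P = 14, Y = 1018. Long run: P = 16.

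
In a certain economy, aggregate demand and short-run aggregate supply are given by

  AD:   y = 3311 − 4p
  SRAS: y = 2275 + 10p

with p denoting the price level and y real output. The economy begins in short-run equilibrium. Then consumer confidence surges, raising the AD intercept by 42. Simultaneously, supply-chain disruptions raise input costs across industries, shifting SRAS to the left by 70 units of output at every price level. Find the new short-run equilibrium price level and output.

After both shocks: AD is y = 3353 − 4p and SRAS is y = 2205 + 10p.
Setting them equal: 1148 = 14p, so p = 82.
y = 3353 − 4·82 = 3025.

p = 82, y = 3025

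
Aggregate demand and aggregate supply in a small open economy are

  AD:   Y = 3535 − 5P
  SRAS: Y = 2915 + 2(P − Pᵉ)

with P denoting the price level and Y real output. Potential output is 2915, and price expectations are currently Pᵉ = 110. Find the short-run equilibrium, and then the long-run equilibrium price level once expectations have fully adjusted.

Short run: with Pᵉ = 110, SRAS is Y = 2695 + 2P. Setting AD = SRAS gives 840 = 7P, so P = 120 and Y = 3535 − 5·120 = 2935.
Output 2935 is above potential 2915, so over time expected prices rise and SRAS shifts left until Y returns to 2915.
Long run: Y = 2915 on the AD curve gives 2915 = 3535 − 5P, so P = 124.

Short run: P = 120, Y = 2935. Long run: P = 124.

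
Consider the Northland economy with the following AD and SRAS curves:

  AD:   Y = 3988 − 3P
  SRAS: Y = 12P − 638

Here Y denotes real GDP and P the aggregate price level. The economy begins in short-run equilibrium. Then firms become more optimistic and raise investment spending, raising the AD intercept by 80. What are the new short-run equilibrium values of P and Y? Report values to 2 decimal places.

This is a positive demand shock: AD shifts right.
New AD: Y = 4068 − 3P.
Set AD = SRAS: 4068 − 3P = 12P − 638, so 4706 = 15P and P = 313.73.
Substituting into AD, Y = 3126.80.

P = 313.73, Y = 3126.80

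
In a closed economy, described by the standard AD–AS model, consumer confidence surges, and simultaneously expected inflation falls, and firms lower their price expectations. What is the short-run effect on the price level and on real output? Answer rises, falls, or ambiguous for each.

The first event is a positive demand shock: AD shifts right, which by itself pushes P up and Y up.
The second is a favourable supply shock: SRAS shifts right, which by itself pushes P down and Y up.
The two shocks push P in opposite directions, so the effect on P is ambiguous. Both shocks push Y up, so Y rises.

Price level: ambiguous; output: rises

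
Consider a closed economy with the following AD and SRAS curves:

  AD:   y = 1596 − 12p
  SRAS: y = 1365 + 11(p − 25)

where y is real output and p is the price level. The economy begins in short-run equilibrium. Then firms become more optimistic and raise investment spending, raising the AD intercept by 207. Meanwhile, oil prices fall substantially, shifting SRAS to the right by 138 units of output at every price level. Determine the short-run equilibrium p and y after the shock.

After both shocks: AD is y = 1803 − 12p and SRAS is y = 1228 + 11p.
Setting them equal: 575 = 23p, so p = 25.
y = 1803 − 12·25 = 1503.

p = 25, y = 1503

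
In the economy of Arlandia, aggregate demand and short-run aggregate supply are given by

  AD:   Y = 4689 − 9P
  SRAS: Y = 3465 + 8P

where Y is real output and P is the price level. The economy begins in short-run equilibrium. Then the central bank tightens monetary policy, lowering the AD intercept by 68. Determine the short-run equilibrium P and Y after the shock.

P = 68, Y = 4009

This is a negative demand shock: AD shifts left.
New AD: Y = 4621 − 9P.
Set AD = SRAS: 4621 − 9P = 3465 + 8P, so 1156 = 17P and P = 68.
Y = 4621 − 9·68 = 4009.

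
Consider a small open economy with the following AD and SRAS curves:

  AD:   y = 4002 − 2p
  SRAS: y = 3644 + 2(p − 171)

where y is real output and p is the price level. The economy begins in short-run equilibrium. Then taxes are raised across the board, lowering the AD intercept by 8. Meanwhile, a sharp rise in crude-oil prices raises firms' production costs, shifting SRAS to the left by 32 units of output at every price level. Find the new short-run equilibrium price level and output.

After both shocks: AD is y = 3994 − 2p and SRAS is y = 3270 + 2p.
Setting them equal: 724 = 4p, so p = 181.
y = 3994 − 2·181 = 3632.

p = 181, y = 3632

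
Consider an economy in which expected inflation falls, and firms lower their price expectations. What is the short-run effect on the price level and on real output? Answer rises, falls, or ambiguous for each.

This is a favourable supply shock: SRAS shifts right.
Moving along the downward-sloping AD curve, P falls and Y rises.

Price level: falls; output: rises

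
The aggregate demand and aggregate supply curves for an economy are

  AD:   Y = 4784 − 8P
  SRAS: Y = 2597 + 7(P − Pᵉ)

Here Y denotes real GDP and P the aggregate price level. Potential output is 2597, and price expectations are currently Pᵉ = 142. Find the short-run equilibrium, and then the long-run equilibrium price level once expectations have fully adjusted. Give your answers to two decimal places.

Short run: P = 212.07, Y = 3087.47. Long run: P = 273.38.

Short run: with Pᵉ = 142, SRAS is Y = 1603 + 7P. Setting AD = SRAS gives 3181 = 15P, so P = 212.07 and Y = 4784 − 8P = 3087.47.
Output 3087.47 is above potential 2597, so over time expected prices rise and SRAS shifts left until Y returns to 2597.
Long run: Y = 2597 on the AD curve gives 2597 = 4784 − 8P, so P = 273.38.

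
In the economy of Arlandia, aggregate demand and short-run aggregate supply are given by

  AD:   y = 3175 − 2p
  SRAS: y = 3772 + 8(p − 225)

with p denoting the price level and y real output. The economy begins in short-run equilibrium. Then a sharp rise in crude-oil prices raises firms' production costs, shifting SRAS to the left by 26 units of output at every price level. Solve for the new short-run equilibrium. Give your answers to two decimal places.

This is a negative supply shock: SRAS shifts left.
New SRAS: y = 1946 + 8p.
Set AD = SRAS: 3175 − 2p = 1946 + 8p, so 1229 = 10p and p = 122.90.
Substituting into AD, y = 2929.20.

p = 122.90, y = 2929.20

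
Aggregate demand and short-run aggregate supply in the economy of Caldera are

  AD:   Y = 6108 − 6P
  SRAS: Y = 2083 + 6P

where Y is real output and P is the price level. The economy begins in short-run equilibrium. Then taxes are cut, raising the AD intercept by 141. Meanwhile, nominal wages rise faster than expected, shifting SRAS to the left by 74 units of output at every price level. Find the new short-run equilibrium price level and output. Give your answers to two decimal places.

P = 353.33, Y = 4129.00

After both shocks: AD is Y = 6249 − 6P and SRAS is Y = 2009 + 6P.
Setting them equal: 4240 = 12P, so P = 353.33.
Substituting into AD, Y = 4129.00.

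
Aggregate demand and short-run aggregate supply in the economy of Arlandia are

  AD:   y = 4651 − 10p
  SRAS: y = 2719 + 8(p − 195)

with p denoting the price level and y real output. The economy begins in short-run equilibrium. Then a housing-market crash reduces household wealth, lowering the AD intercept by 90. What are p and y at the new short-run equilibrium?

p = 189, y = 2671

This is a negative demand shock: AD shifts left.
New AD: y = 4561 − 10p.
SRAS can be written y = 1159 + 8p.
Set AD = SRAS: 4561 − 10p = 1159 + 8p, so 3402 = 18p and p = 189.
y = 4561 − 10·189 = 2671.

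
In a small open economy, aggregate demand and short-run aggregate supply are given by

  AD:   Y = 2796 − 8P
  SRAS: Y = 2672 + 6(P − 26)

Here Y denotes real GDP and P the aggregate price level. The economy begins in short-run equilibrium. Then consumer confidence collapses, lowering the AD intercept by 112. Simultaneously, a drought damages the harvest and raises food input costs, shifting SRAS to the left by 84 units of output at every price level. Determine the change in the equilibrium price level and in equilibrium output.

ΔP = -2, ΔY = -96

After both shocks: AD is Y = 2684 − 8P and SRAS is Y = 2432 + 6P.
Setting them equal: 252 = 14P, so P = 18.
Y = 2684 − 8·18 = 2540.
Initially P = 20, Y = 2636, so ΔP = -2 and ΔY = -96.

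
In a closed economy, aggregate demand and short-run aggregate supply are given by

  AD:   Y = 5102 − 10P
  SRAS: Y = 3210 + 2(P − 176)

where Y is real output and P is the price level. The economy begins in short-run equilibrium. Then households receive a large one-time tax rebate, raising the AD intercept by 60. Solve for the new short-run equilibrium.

This is a positive demand shock: AD shifts right.
New AD: Y = 5162 − 10P.
SRAS can be written Y = 2858 + 2P.
Set AD = SRAS: 5162 − 10P = 2858 + 2P, so 2304 = 12P and P = 192.
Y = 5162 − 10·192 = 3242.

P = 192, Y = 3242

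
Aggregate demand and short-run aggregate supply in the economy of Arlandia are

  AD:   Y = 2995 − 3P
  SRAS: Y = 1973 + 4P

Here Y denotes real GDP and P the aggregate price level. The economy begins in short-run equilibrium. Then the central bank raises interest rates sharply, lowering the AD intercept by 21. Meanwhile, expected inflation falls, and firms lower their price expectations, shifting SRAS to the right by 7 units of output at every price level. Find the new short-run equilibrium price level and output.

After both shocks: AD is Y = 2974 − 3P and SRAS is Y = 1980 + 4P.
Setting them equal: 994 = 7P, so P = 142.
Y = 2974 − 3·142 = 2548.

P = 142, Y = 2548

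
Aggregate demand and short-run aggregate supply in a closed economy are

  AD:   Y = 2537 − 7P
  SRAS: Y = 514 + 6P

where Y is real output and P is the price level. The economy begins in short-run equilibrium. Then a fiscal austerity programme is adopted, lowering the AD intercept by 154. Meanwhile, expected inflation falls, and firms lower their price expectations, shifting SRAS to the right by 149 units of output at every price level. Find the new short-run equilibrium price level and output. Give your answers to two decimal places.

P = 132.31, Y = 1456.85

After both shocks: AD is Y = 2383 − 7P and SRAS is Y = 663 + 6P.
Setting them equal: 1720 = 13P, so P = 132.31.
Substituting into AD, Y = 1456.85.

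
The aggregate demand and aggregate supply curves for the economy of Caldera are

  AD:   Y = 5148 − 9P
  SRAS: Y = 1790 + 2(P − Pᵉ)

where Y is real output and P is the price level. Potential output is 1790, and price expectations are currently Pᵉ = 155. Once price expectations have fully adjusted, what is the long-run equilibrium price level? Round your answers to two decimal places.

Long-run P = 373.11

Short run: with Pᵉ = 155, SRAS is Y = 1480 + 2P. Setting AD = SRAS gives 3668 = 11P, so P = 333.45 and Y = 5148 − 9P = 2146.91.
Output 2146.91 is above potential 1790, so over time expected prices rise and SRAS shifts left until Y returns to 1790.
Long run: Y = 1790 on the AD curve gives 1790 = 5148 − 9P, so P = 373.11.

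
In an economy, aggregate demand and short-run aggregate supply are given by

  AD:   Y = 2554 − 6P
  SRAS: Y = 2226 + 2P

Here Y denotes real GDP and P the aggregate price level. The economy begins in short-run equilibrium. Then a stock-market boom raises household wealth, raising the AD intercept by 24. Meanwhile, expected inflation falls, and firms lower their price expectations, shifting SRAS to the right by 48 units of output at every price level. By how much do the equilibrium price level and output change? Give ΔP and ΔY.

After both shocks: AD is Y = 2578 − 6P and SRAS is Y = 2274 + 2P.
Setting them equal: 304 = 8P, so P = 38.
Y = 2578 − 6·38 = 2350.
Initially P = 41, Y = 2308, so ΔP = -3 and ΔY = +42.

ΔP = -3, ΔY = +42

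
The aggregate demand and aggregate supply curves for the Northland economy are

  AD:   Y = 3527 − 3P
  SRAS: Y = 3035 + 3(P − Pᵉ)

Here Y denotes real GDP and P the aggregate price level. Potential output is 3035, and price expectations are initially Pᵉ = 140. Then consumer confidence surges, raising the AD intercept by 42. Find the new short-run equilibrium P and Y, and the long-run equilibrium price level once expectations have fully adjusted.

AD shifts right: new AD is Y = 3569 − 3P. With Pᵉ = 140, SRAS is Y = 2615 + 3P.
Short run: 3569 − 3P = 2615 + 3P gives 954 = 6P, so P = 159 and Y = 3569 − 3·159 = 3092.
Y = 3092 is above potential 3035; expectations adjust and SRAS shifts left until Y = 3035.
Long run: on the new AD curve, 3035 = 3569 − 3P gives P = 178.

Short run: P = 159, Y = 3092. Long run: P = 178.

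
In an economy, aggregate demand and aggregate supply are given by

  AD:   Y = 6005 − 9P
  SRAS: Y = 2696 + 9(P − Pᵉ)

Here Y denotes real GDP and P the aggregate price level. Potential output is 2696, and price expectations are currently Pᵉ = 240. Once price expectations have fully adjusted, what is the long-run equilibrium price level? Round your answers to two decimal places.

Long-run P = 367.67

Short run: with Pᵉ = 240, SRAS is Y = 536 + 9P. Setting AD = SRAS gives 5469 = 18P, so P = 303.83 and Y = 6005 − 9P = 3270.50.
Output 3270.50 is above potential 2696, so over time expected prices rise and SRAS shifts left until Y returns to 2696.
Long run: Y = 2696 on the AD curve gives 2696 = 6005 − 9P, so P = 367.67.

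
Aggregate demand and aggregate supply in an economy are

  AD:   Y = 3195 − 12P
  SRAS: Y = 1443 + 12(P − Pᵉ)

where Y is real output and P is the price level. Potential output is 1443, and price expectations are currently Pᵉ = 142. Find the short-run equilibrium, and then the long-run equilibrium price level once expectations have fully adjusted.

Short run: with Pᵉ = 142, SRAS is Y = 12P − 261. Setting AD = SRAS gives 3456 = 24P, so P = 144 and Y = 3195 − 12·144 = 1467.
Output 1467 is above potential 1443, so over time expected prices rise and SRAS shifts left until Y returns to 1443.
Long run: Y = 1443 on the AD curve gives 1443 = 3195 − 12P, so P = 146.

Short run: P = 144, Y = 1467. Long run: P = 146.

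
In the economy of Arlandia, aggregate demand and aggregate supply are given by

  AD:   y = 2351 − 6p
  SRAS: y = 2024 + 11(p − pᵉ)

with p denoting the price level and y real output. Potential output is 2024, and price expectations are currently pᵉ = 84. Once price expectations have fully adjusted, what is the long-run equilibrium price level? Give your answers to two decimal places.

Long-run p = 54.50

Short run: with pᵉ = 84, SRAS is y = 1100 + 11p. Setting AD = SRAS gives 1251 = 17p, so p = 73.59 and y = 2351 − 6p = 1909.47.
Output 1909.47 is below potential 2024, so over time expected prices fall and SRAS shifts right until y returns to 2024.
Long run: y = 2024 on the AD curve gives 2024 = 2351 − 6p, so p = 54.50.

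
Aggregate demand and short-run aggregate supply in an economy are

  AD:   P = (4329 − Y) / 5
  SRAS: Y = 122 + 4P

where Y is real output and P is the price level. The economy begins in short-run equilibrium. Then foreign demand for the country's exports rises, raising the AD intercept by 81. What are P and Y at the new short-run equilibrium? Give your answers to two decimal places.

This is a positive demand shock: AD shifts right.
New AD: Y = 4410 − 5P.
Set AD = SRAS: 4410 − 5P = 122 + 4P, so 4288 = 9P and P = 476.44.
Substituting into AD, Y = 2027.78.

P = 476.44, Y = 2027.78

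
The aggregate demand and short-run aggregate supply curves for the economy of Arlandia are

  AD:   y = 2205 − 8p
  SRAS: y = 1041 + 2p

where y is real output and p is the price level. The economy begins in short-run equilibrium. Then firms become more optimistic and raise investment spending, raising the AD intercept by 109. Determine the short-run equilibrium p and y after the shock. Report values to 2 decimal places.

p = 127.30, y = 1295.60

This is a positive demand shock: AD shifts right.
New AD: y = 2314 − 8p.
Set AD = SRAS: 2314 − 8p = 1041 + 2p, so 1273 = 10p and p = 127.30.
Substituting into AD, y = 1295.60.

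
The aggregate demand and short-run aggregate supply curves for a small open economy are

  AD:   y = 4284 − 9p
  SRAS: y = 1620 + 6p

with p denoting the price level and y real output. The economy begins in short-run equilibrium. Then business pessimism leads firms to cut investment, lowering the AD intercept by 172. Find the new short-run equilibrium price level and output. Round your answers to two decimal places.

This is a negative demand shock: AD shifts left.
New AD: y = 4112 − 9p.
Set AD = SRAS: 4112 − 9p = 1620 + 6p, so 2492 = 15p and p = 166.13.
Substituting into AD, y = 2616.80.

p = 166.13, y = 2616.80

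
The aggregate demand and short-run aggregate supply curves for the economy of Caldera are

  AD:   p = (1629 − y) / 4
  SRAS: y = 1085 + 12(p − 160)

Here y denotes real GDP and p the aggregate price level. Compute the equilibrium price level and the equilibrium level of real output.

p = 154, y = 1013

Write SRAS as y = 1085 + 12p − 1920 = 12p − 835.
Rearrange AD to y = 1629 − 4p.
Set AD = SRAS: 1629 − 4p = 12p − 835, so 2464 = 16p and p = 154.
Then y = 1629 − 4·154 = 1013.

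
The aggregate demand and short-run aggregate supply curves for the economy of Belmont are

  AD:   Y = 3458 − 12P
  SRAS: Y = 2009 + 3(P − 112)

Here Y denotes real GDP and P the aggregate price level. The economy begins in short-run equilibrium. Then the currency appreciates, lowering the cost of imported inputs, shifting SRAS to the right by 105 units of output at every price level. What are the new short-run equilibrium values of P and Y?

This is a positive supply shock: SRAS shifts right.
New SRAS: Y = 1778 + 3P.
Set AD = SRAS: 3458 − 12P = 1778 + 3P, so 1680 = 15P and P = 112.
Y = 3458 − 12·112 = 2114.

P = 112, Y = 2114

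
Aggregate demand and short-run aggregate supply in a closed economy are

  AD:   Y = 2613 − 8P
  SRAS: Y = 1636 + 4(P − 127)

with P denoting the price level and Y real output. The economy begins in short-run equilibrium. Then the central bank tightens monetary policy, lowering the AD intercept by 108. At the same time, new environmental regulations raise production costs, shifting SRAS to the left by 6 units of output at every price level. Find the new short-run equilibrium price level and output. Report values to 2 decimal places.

P = 115.25, Y = 1583.00

After both shocks: AD is Y = 2505 − 8P and SRAS is Y = 1122 + 4P.
Setting them equal: 1383 = 12P, so P = 115.25.
Substituting into AD, Y = 1583.00.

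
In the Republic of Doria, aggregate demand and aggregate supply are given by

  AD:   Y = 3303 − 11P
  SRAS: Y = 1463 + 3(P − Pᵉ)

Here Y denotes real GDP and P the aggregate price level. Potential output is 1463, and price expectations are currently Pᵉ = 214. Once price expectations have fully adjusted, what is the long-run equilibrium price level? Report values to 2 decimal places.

Short run: with Pᵉ = 214, SRAS is Y = 821 + 3P. Setting AD = SRAS gives 2482 = 14P, so P = 177.29 and Y = 3303 − 11P = 1352.86.
Output 1352.86 is below potential 1463, so over time expected prices fall and SRAS shifts right until Y returns to 1463.
Long run: Y = 1463 on the AD curve gives 1463 = 3303 − 11P, so P = 167.27.

Long-run P = 167.27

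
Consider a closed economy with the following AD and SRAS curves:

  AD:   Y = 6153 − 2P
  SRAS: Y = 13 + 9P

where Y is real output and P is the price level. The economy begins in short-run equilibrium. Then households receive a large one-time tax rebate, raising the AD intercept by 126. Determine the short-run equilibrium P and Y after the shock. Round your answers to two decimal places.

P = 569.64, Y = 5139.73

This is a positive demand shock: AD shifts right.
New AD: Y = 6279 − 2P.
Set AD = SRAS: 6279 − 2P = 13 + 9P, so 6266 = 11P and P = 569.64.
Substituting into AD, Y = 5139.73.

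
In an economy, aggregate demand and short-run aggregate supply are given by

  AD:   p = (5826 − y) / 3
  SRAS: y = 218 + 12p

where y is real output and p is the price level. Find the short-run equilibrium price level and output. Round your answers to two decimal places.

p = 373.87, y = 4704.40

Rearrange AD to y = 5826 − 3p.
Set AD = SRAS: 5826 − 3p = 218 + 12p, so 5608 = 15p and p = 373.87.
Substituting into AD, y = 5826 − 3p = 4704.40.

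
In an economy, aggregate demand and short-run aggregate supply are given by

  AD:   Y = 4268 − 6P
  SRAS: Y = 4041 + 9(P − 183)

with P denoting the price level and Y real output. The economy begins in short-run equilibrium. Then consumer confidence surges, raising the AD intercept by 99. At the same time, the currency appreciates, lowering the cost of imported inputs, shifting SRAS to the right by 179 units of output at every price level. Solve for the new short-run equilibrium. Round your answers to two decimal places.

P = 119.60, Y = 3649.40

After both shocks: AD is Y = 4367 − 6P and SRAS is Y = 2573 + 9P.
Setting them equal: 1794 = 15P, so P = 119.60.
Substituting into AD, Y = 3649.40.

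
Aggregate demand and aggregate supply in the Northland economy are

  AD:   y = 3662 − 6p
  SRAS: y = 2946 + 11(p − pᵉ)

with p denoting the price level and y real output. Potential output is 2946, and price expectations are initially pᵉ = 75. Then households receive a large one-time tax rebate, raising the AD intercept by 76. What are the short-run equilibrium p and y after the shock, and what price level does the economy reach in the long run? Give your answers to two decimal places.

Short run: p = 95.12, y = 3167.29. Long run: p = 132.00.

AD shifts right: new AD is y = 3738 − 6p. With pᵉ = 75, SRAS is y = 2121 + 11p.
Short run: 3738 − 6p = 2121 + 11p gives 1617 = 17p, so p = 95.12 and y = 3738 − 6p = 3167.29.
y = 3167.29 is above potential 2946; expectations adjust and SRAS shifts left until y = 2946.
Long run: on the new AD curve, 2946 = 3738 − 6p gives p = 132.00.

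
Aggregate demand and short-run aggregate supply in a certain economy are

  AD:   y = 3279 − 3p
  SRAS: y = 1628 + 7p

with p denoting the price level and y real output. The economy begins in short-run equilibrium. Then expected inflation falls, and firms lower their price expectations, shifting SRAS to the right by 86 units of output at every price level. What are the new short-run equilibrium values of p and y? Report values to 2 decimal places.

p = 156.50, y = 2809.50

This is a positive supply shock: SRAS shifts right.
New SRAS: y = 1714 + 7p.
Set AD = SRAS: 3279 − 3p = 1714 + 7p, so 1565 = 10p and p = 156.50.
Substituting into AD, y = 2809.50.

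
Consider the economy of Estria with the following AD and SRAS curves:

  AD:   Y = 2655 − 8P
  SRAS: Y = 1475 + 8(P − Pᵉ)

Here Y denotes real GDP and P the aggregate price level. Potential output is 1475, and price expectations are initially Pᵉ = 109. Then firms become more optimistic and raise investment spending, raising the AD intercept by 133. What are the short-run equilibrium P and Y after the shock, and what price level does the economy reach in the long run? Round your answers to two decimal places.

AD shifts right: new AD is Y = 2788 − 8P. With Pᵉ = 109, SRAS is Y = 603 + 8P.
Short run: 2788 − 8P = 603 + 8P gives 2185 = 16P, so P = 136.56 and Y = 2788 − 8P = 1695.50.
Y = 1695.50 is above potential 1475; expectations adjust and SRAS shifts left until Y = 1475.
Long run: on the new AD curve, 1475 = 2788 − 8P gives P = 164.13.

Short run: P = 136.56, Y = 1695.50. Long run: P = 164.13.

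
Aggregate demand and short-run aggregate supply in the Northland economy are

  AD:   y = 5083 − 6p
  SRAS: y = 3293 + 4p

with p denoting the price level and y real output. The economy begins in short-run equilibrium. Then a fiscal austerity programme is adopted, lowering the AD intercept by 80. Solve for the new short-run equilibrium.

This is a negative demand shock: AD shifts left.
New AD: y = 5003 − 6p.
Set AD = SRAS: 5003 − 6p = 3293 + 4p, so 1710 = 10p and p = 171.
y = 5003 − 6·171 = 3977.

p = 171, y = 3977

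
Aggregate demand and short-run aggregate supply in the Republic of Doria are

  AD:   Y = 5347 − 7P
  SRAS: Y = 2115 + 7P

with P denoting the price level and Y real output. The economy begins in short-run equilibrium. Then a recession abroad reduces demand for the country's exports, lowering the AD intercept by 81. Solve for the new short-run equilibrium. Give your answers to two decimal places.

This is a negative demand shock: AD shifts left.
New AD: Y = 5266 − 7P.
Set AD = SRAS: 5266 − 7P = 2115 + 7P, so 3151 = 14P and P = 225.07.
Substituting into AD, Y = 3690.50.

P = 225.07, Y = 3690.50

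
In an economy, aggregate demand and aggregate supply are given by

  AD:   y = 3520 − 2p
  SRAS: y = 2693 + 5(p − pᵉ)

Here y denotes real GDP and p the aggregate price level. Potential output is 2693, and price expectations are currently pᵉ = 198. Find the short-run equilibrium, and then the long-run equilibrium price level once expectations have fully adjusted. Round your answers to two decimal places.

Short run: with pᵉ = 198, SRAS is y = 1703 + 5p. Setting AD = SRAS gives 1817 = 7p, so p = 259.57 and y = 3520 − 2p = 3000.86.
Output 3000.86 is above potential 2693, so over time expected prices rise and SRAS shifts left until y returns to 2693.
Long run: y = 2693 on the AD curve gives 2693 = 3520 − 2p, so p = 413.50.

Short run: p = 259.57, y = 3000.86. Long run: p = 413.50.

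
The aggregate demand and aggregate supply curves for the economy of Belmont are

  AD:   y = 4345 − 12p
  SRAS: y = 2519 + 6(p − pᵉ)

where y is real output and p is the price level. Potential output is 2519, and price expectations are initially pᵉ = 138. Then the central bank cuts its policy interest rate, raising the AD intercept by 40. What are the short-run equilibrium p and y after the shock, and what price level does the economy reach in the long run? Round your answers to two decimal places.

AD shifts right: new AD is y = 4385 − 12p. With pᵉ = 138, SRAS is y = 1691 + 6p.
Short run: 4385 − 12p = 1691 + 6p gives 2694 = 18p, so p = 149.67 and y = 4385 − 12p = 2589.00.
y = 2589.00 is above potential 2519; expectations adjust and SRAS shifts left until y = 2519.
Long run: on the new AD curve, 2519 = 4385 − 12p gives p = 155.50.

Short run: p = 149.67, y = 2589.00. Long run: p = 155.50.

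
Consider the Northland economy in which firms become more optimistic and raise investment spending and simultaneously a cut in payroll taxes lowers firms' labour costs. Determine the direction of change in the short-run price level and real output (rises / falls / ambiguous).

The first event is a positive demand shock: AD shifts right, which by itself pushes P up and Y up.
The second is a favourable supply shock: SRAS shifts right, which by itself pushes P down and Y up.
The two shocks push P in opposite directions, so the effect on P is ambiguous. Both shocks push Y up, so Y rises.

Price level: ambiguous; output: rises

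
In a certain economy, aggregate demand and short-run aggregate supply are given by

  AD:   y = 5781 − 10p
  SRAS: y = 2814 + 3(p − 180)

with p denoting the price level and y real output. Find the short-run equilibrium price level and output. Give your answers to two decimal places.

p = 269.77, y = 3083.31

Write SRAS as y = 2814 + 3p − 540 = 2274 + 3p.
Set AD = SRAS: 5781 − 10p = 2274 + 3p, so 3507 = 13p and p = 269.77.
Substituting into AD, y = 5781 − 10p = 3083.31.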